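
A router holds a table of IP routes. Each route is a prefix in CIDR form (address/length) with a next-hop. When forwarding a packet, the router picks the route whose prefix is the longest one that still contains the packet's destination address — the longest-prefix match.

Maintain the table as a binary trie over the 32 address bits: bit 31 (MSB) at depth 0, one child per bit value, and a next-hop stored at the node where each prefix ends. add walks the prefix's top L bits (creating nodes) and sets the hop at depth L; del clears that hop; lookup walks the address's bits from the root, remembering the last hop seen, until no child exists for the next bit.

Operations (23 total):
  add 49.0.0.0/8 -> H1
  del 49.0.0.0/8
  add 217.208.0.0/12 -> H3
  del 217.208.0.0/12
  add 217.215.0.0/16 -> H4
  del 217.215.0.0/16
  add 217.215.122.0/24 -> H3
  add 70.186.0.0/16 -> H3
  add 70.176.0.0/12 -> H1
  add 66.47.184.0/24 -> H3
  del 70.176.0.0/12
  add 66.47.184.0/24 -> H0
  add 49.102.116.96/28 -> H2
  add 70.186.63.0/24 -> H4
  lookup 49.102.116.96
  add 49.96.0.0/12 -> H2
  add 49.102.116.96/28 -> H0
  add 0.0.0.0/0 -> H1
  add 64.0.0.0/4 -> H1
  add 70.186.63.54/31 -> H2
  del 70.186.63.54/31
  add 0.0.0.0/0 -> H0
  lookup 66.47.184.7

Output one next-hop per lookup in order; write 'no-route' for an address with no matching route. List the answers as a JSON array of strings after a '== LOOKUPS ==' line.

Trace:
  + 49.0.0.0/8 (H1) depth=8
  del 49.0.0.0/8 (clear depth 8)
  + 217.208.0.0/12 (H3) depth=12
  del 217.208.0.0/12 (clear depth 12)
  + 217.215.0.0/16 (H4) depth=16
  del 217.215.0.0/16 (clear depth 16)
  + 217.215.122.0/24 (H3) depth=24
  + 70.186.0.0/16 (H3) depth=16
  + 70.176.0.0/12 (H1) depth=12
  + 66.47.184.0/24 (H3) depth=24
  del 70.176.0.0/12 (clear depth 12)
  + 66.47.184.0/24 (H0) depth=24
  + 49.102.116.96/28 (H2) depth=28
  + 70.186.63.0/24 (H4) depth=24
  Q 49.102.116.96: descend 0011000101100110011101000110 ; hops seen [H2] ; pick H2
  + 49.96.0.0/12 (H2) depth=12
  + 49.102.116.96/28 (H0) depth=28
  + 0.0.0.0/0 (H1) depth=0
  + 64.0.0.0/4 (H1) depth=4
  + 70.186.63.54/31 (H2) depth=31
  del 70.186.63.54/31 (clear depth 31)
  + 0.0.0.0/0 (H0) depth=0
  Q 66.47.184.7: descend 010000100010111110111000 ; hops seen [H0,H1,H0] ; pick H0

== LOOKUPS ==
["H2","H0"]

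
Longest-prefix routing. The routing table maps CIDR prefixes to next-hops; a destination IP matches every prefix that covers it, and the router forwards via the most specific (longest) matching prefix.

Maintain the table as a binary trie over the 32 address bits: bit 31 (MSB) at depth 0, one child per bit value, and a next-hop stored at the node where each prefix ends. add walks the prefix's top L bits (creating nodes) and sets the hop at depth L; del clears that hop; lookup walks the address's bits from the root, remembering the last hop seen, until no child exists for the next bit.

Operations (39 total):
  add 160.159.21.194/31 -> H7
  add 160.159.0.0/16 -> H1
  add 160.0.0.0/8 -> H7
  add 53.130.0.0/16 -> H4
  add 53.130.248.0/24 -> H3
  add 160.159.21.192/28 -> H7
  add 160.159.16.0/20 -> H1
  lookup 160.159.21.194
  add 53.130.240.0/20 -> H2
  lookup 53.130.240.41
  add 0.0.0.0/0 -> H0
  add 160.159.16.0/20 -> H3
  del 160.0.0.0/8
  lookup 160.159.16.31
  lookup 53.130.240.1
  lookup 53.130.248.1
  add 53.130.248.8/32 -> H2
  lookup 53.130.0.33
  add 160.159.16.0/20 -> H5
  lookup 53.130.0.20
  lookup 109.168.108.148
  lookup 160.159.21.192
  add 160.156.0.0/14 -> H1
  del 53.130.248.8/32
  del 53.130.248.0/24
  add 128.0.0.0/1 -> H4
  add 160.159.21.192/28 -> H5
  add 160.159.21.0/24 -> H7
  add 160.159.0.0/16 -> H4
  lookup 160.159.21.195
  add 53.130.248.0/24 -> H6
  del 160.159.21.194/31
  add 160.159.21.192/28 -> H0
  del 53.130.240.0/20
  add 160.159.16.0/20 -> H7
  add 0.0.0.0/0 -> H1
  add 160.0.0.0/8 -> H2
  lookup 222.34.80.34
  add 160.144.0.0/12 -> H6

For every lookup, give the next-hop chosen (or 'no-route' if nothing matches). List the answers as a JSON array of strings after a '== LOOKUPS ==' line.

Trace:
  + 160.159.21.194/31 (H7) depth=31
  + 160.159.0.0/16 (H1) depth=16
  + 160.0.0.0/8 (H7) depth=8
  + 53.130.0.0/16 (H4) depth=16
  + 53.130.248.0/24 (H3) depth=24
  + 160.159.21.192/28 (H7) depth=28
  + 160.159.16.0/20 (H1) depth=20
  Q 160.159.21.194: descend 1010000010011111000101011100001 ; hops seen [H7,H1,H1,H7,H7] ; pick H7
  + 53.130.240.0/20 (H2) depth=20
  Q 53.130.240.41: descend 00110101100000101111 ; hops seen [H4,H2] ; pick H2
  + 0.0.0.0/0 (H0) depth=0
  + 160.159.16.0/20 (H3) depth=20
  del 160.0.0.0/8 (clear depth 8)
  Q 160.159.16.31: descend 101000001001111100010 ; hops seen [H0,H1,H3] ; pick H3
  Q 53.130.240.1: descend 00110101100000101111 ; hops seen [H0,H4,H2] ; pick H2
  Q 53.130.248.1: descend 001101011000001011111000 ; hops seen [H0,H4,H2,H3] ; pick H3
  + 53.130.248.8/32 (H2) depth=32
  Q 53.130.0.33: descend 0011010110000010 ; hops seen [H0,H4] ; pick H4
  + 160.159.16.0/20 (H5) depth=20
  Q 53.130.0.20: descend 0011010110000010 ; hops seen [H0,H4] ; pick H4
  Q 109.168.108.148: descend 0 ; hops seen [H0] ; pick H0
  Q 160.159.21.192: descend 101000001001111100010101110000 ; hops seen [H0,H1,H5,H7] ; pick H7
  + 160.156.0.0/14 (H1) depth=14
  del 53.130.248.8/32 (clear depth 32)
  del 53.130.248.0/24 (clear depth 24)
  + 128.0.0.0/1 (H4) depth=1
  + 160.159.21.192/28 (H5) depth=28
  + 160.159.21.0/24 (H7) depth=24
  + 160.159.0.0/16 (H4) depth=16
  Q 160.159.21.195: descend 1010000010011111000101011100001 ; hops seen [H0,H4,H1,H4,H5,H7,H5,H7] ; pick H7
  + 53.130.248.0/24 (H6) depth=24
  del 160.159.21.194/31 (clear depth 31)
  + 160.159.21.192/28 (H0) depth=28
  del 53.130.240.0/20 (clear depth 20)
  + 160.159.16.0/20 (H7) depth=20
  + 0.0.0.0/0 (H1) depth=0
  + 160.0.0.0/8 (H2) depth=8
  Q 222.34.80.34: descend 1 ; hops seen [H1,H4] ; pick H4
  + 160.144.0.0/12 (H6) depth=12

== LOOKUPS ==
["H7","H2","H3","H2","H3","H4","H4","H0","H7","H7","H4"]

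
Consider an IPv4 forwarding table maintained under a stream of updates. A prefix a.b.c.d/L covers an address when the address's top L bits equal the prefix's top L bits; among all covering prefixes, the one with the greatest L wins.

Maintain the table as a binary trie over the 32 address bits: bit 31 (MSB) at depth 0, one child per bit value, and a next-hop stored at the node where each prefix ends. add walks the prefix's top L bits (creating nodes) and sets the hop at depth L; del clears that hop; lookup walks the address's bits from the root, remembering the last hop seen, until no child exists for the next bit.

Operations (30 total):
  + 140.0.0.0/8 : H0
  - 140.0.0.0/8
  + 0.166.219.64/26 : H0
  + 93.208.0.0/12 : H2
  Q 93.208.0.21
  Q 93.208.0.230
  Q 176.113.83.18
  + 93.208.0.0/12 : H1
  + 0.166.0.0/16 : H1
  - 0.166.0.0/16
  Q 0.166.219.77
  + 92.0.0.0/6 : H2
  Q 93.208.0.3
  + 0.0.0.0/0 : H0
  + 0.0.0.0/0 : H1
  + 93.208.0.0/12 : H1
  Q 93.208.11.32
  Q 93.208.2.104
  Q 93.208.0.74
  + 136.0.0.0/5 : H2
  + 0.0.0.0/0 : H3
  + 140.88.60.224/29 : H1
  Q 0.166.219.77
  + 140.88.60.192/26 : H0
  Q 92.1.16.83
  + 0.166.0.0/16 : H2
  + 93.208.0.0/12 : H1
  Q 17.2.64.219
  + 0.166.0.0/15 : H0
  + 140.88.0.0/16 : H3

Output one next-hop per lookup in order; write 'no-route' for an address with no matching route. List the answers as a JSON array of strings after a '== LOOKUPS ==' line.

Apply in order:
  + 140.0.0.0/8 (H0) depth=8
  del 140.0.0.0/8 (clear depth 8)
  + 0.166.219.64/26 (H0) depth=26
  + 93.208.0.0/12 (H2) depth=12
  ? 93.208.0.21  path d0:-→d1:-→d2:-→d3:-→d4:-→d5:-→d6:-→d7:-→d8:-→d9:-→d10:-→d11:-→d12:H2  best=H2
  ? 93.208.0.230  path d0:-→d1:-→d2:-→d3:-→d4:-→d5:-→d6:-→d7:-→d8:-→d9:-→d10:-→d11:-→d12:H2  best=H2
  ? 176.113.83.18  path d0:-→d1:-→d2:-  best=no-route
  + 93.208.0.0/12 (H1) depth=12
  + 0.166.0.0/16 (H1) depth=16
  del 0.166.0.0/16 (clear depth 16)
  ? 0.166.219.77  path d0:-→d1:-→d2:-→d3:-→d4:-→d5:-→d6:-→d7:-→d8:-→d9:-→d10:-→d11:-→d12:-→d13:-→d14:-→d15:-→d16:-→d17:-→d18:-→d19:-→d20:-→d21:-→d22:-→d23:-→d24:-→d25:-→d26:H0  best=H0
  + 92.0.0.0/6 (H2) depth=6
  ? 93.208.0.3  path d0:-→d1:-→d2:-→d3:-→d4:-→d5:-→d6:H2→d7:-→d8:-→d9:-→d10:-→d11:-→d12:H1  best=H1
  + 0.0.0.0/0 (H0) depth=0
  + 0.0.0.0/0 (H1) depth=0
  + 93.208.0.0/12 (H1) depth=12
  ? 93.208.11.32  path d0:H1→d1:-→d2:-→d3:-→d4:-→d5:-→d6:H2→d7:-→d8:-→d9:-→d10:-→d11:-→d12:H1  best=H1
  ? 93.208.2.104  path d0:H1→d1:-→d2:-→d3:-→d4:-→d5:-→d6:H2→d7:-→d8:-→d9:-→d10:-→d11:-→d12:H1  best=H1
  ? 93.208.0.74  path d0:H1→d1:-→d2:-→d3:-→d4:-→d5:-→d6:H2→d7:-→d8:-→d9:-→d10:-→d11:-→d12:H1  best=H1
  + 136.0.0.0/5 (H2) depth=5
  + 0.0.0.0/0 (H3) depth=0
  + 140.88.60.224/29 (H1) depth=29
  ? 0.166.219.77  path d0:H3→d1:-→d2:-→d3:-→d4:-→d5:-→d6:-→d7:-→d8:-→d9:-→d10:-→d11:-→d12:-→d13:-→d14:-→d15:-→d16:-→d17:-→d18:-→d19:-→d20:-→d21:-→d22:-→d23:-→d24:-→d25:-→d26:H0  best=H0
  + 140.88.60.192/26 (H0) depth=26
  ? 92.1.16.83  path d0:H3→d1:-→d2:-→d3:-→d4:-→d5:-→d6:H2→d7:-  best=H2
  + 0.166.0.0/16 (H2) depth=16
  + 93.208.0.0/12 (H1) depth=12
  ? 17.2.64.219  path d0:H3→d1:-→d2:-→d3:-  best=H3
  + 0.166.0.0/15 (H0) depth=15
  + 140.88.0.0/16 (H3) depth=16

== LOOKUPS ==
["H2","H2","no-route","H0","H1","H1","H1","H1","H0","H2","H3"]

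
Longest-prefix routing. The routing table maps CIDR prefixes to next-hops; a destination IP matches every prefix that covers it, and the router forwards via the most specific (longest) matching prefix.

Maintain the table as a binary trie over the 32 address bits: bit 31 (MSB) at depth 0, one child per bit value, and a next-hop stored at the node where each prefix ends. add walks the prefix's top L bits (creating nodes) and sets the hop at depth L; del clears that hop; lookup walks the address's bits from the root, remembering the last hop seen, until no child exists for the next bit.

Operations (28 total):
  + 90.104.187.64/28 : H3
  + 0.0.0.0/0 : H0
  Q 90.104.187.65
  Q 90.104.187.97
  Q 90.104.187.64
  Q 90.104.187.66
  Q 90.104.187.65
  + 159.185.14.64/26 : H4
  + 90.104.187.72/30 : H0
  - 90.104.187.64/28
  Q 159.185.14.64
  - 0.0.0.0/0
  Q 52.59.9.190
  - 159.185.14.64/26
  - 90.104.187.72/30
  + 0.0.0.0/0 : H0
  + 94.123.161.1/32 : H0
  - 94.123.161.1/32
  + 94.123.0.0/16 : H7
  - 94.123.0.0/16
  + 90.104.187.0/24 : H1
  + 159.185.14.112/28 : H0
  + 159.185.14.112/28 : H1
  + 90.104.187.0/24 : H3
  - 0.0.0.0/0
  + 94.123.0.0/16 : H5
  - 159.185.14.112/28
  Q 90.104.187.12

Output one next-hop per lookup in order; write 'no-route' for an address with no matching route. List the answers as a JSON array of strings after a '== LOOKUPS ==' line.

Trace:
  + 90.104.187.64/28 (H3) depth=28
  + 0.0.0.0/0 (H0) depth=0
  lookup 90.104.187.65: bits 0101101001101000101110110100 walk d0:H0→d1:-→d2:-→d3:-→d4:-→d5:-→d6:-→d7:-→d8:-→d9:-→d10:-→d11:-→d12:-→d13:-→d14:-→d15:-→d16:-→d17:-→d18:-→d19:-→d20:-→d21:-→d22:-→d23:-→d24:-→d25:-→d26:-→d27:-→d28:H3 -> H3
  lookup 90.104.187.97: bits 01011010011010001011101101 walk d0:H0→d1:-→d2:-→d3:-→d4:-→d5:-→d6:-→d7:-→d8:-→d9:-→d10:-→d11:-→d12:-→d13:-→d14:-→d15:-→d16:-→d17:-→d18:-→d19:-→d20:-→d21:-→d22:-→d23:-→d24:-→d25:-→d26:- -> H0
  lookup 90.104.187.64: bits 0101101001101000101110110100 walk d0:H0→d1:-→d2:-→d3:-→d4:-→d5:-→d6:-→d7:-→d8:-→d9:-→d10:-→d11:-→d12:-→d13:-→d14:-→d15:-→d16:-→d17:-→d18:-→d19:-→d20:-→d21:-→d22:-→d23:-→d24:-→d25:-→d26:-→d27:-→d28:H3 -> H3
  lookup 90.104.187.66: bits 0101101001101000101110110100 walk d0:H0→d1:-→d2:-→d3:-→d4:-→d5:-→d6:-→d7:-→d8:-→d9:-→d10:-→d11:-→d12:-→d13:-→d14:-→d15:-→d16:-→d17:-→d18:-→d19:-→d20:-→d21:-→d22:-→d23:-→d24:-→d25:-→d26:-→d27:-→d28:H3 -> H3
  lookup 90.104.187.65: bits 0101101001101000101110110100 walk d0:H0→d1:-→d2:-→d3:-→d4:-→d5:-→d6:-→d7:-→d8:-→d9:-→d10:-→d11:-→d12:-→d13:-→d14:-→d15:-→d16:-→d17:-→d18:-→d19:-→d20:-→d21:-→d22:-→d23:-→d24:-→d25:-→d26:-→d27:-→d28:H3 -> H3
  + 159.185.14.64/26 (H4) depth=26
  + 90.104.187.72/30 (H0) depth=30
  del 90.104.187.64/28 (clear depth 28)
  lookup 159.185.14.64: bits 10011111101110010000111001 walk d0:H0→d1:-→d2:-→d3:-→d4:-→d5:-→d6:-→d7:-→d8:-→d9:-→d10:-→d11:-→d12:-→d13:-→d14:-→d15:-→d16:-→d17:-→d18:-→d19:-→d20:-→d21:-→d22:-→d23:-→d24:-→d25:-→d26:H4 -> H4
  del 0.0.0.0/0 (clear depth 0)
  lookup 52.59.9.190: bits 0 walk d0:-→d1:- -> no-route
  del 159.185.14.64/26 (clear depth 26)
  del 90.104.187.72/30 (clear depth 30)
  + 0.0.0.0/0 (H0) depth=0
  + 94.123.161.1/32 (H0) depth=32
  del 94.123.161.1/32 (clear depth 32)
  + 94.123.0.0/16 (H7) depth=16
  del 94.123.0.0/16 (clear depth 16)
  + 90.104.187.0/24 (H1) depth=24
  + 159.185.14.112/28 (H0) depth=28
  + 159.185.14.112/28 (H1) depth=28
  + 90.104.187.0/24 (H3) depth=24
  del 0.0.0.0/0 (clear depth 0)
  + 94.123.0.0/16 (H5) depth=16
  del 159.185.14.112/28 (clear depth 28)
  lookup 90.104.187.12: bits 0101101001101000101110110 walk d0:-→d1:-→d2:-→d3:-→d4:-→d5:-→d6:-→d7:-→d8:-→d9:-→d10:-→d11:-→d12:-→d13:-→d14:-→d15:-→d16:-→d17:-→d18:-→d19:-→d20:-→d21:-→d22:-→d23:-→d24:H3→d25:- -> H3

== LOOKUPS ==
["H3","H0","H3","H3","H3","H4","no-route","H3"]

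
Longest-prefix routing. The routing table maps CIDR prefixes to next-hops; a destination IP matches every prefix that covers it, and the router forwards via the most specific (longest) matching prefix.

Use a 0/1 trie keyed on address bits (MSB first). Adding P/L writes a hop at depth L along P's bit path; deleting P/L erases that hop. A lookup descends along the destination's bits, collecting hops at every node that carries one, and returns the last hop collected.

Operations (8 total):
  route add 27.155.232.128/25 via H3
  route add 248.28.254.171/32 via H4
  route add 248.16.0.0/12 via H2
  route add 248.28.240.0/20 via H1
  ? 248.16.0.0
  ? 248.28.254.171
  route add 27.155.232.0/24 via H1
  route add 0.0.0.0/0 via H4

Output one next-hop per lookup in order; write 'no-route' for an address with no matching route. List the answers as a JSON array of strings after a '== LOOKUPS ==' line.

Trace:
  add 27.155.232.128/25 -> H3 at depth 25
  add 248.28.254.171/32 -> H4 at depth 32
  add 248.16.0.0/12 -> H2 at depth 12
  add 248.28.240.0/20 -> H1 at depth 20
  Q 248.16.0.0: descend 111110000001 ; hops seen [H2] ; pick H2
  Q 248.28.254.171: descend 11111000000111001111111010101011 ; hops seen [H2,H1,H4] ; pick H4
  add 27.155.232.0/24 -> H1 at depth 24
  add 0.0.0.0/0 -> H4 at depth 0

== LOOKUPS ==
["H2","H4"]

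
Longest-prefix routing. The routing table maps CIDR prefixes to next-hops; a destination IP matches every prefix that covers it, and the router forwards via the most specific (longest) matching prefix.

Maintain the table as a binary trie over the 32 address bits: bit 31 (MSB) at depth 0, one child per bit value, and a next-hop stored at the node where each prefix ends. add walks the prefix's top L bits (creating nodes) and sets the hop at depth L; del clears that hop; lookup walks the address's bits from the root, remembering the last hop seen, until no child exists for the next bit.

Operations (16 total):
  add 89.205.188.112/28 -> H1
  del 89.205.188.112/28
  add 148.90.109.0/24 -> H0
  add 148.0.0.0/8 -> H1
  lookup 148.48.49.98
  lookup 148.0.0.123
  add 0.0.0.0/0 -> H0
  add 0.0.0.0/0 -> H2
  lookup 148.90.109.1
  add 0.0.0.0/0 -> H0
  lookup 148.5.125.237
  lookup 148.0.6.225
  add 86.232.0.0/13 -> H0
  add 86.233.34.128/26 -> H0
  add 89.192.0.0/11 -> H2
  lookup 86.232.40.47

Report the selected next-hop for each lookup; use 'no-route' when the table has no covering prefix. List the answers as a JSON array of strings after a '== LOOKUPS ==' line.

Apply in order:
  add 89.205.188.112/28 -> H1 at depth 28
  - 89.205.188.112/28 clear@28
  add 148.90.109.0/24 -> H0 at depth 24
  add 148.0.0.0/8 -> H1 at depth 8
  ? 148.48.49.98  path d0:-→d1:-→d2:-→d3:-→d4:-→d5:-→d6:-→d7:-→d8:H1→d9:-  best=H1
  ? 148.0.0.123  path d0:-→d1:-→d2:-→d3:-→d4:-→d5:-→d6:-→d7:-→d8:H1→d9:-  best=H1
  add 0.0.0.0/0 -> H0 at depth 0
  add 0.0.0.0/0 -> H2 at depth 0
  ? 148.90.109.1  path d0:H2→d1:-→d2:-→d3:-→d4:-→d5:-→d6:-→d7:-→d8:H1→d9:-→d10:-→d11:-→d12:-→d13:-→d14:-→d15:-→d16:-→d17:-→d18:-→d19:-→d20:-→d21:-→d22:-→d23:-→d24:H0  best=H0
  add 0.0.0.0/0 -> H0 at depth 0
  ? 148.5.125.237  path d0:H0→d1:-→d2:-→d3:-→d4:-→d5:-→d6:-→d7:-→d8:H1→d9:-  best=H1
  ? 148.0.6.225  path d0:H0→d1:-→d2:-→d3:-→d4:-→d5:-→d6:-→d7:-→d8:H1→d9:-  best=H1
  add 86.232.0.0/13 -> H0 at depth 13
  add 86.233.34.128/26 -> H0 at depth 26
  add 89.192.0.0/11 -> H2 at depth 11
  ? 86.232.40.47  path d0:H0→d1:-→d2:-→d3:-→d4:-→d5:-→d6:-→d7:-→d8:-→d9:-→d10:-→d11:-→d12:-→d13:H0→d14:-→d15:-  best=H0

== LOOKUPS ==
["H1","H1","H0","H1","H1","H0"]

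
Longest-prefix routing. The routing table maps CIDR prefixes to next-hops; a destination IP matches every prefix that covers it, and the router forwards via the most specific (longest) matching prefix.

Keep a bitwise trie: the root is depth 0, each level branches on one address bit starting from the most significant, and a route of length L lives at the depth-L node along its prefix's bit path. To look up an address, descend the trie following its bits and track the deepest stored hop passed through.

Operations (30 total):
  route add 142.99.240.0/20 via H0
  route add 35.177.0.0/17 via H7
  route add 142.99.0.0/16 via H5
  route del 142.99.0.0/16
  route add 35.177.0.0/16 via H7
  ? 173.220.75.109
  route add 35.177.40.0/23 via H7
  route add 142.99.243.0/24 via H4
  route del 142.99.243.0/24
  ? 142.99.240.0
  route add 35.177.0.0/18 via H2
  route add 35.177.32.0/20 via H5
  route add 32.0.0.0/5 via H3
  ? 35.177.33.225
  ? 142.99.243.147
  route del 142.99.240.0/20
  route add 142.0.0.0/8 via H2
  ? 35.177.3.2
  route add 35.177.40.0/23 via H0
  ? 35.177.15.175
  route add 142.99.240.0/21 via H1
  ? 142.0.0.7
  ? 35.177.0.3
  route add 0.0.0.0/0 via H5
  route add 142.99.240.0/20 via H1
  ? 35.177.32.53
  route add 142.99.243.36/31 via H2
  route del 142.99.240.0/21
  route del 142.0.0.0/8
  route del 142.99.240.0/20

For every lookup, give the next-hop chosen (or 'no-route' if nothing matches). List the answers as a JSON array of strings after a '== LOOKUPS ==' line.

Apply in order:
  add 142.99.240.0/20 -> H0 at depth 20
  add 35.177.0.0/17 -> H7 at depth 17
  add 142.99.0.0/16 -> H5 at depth 16
  del 142.99.0.0/16 (clear depth 16)
  add 35.177.0.0/16 -> H7 at depth 16
  ? 173.220.75.109  path d0:-→d1:-→d2:-  best=no-route
  add 35.177.40.0/23 -> H7 at depth 23
  add 142.99.243.0/24 -> H4 at depth 24
  del 142.99.243.0/24 (clear depth 24)
  ? 142.99.240.0  path d0:-→d1:-→d2:-→d3:-→d4:-→d5:-→d6:-→d7:-→d8:-→d9:-→d10:-→d11:-→d12:-→d13:-→d14:-→d15:-→d16:-→d17:-→d18:-→d19:-→d20:H0→d21:-→d22:-  best=H0
  add 35.177.0.0/18 -> H2 at depth 18
  add 35.177.32.0/20 -> H5 at depth 20
  add 32.0.0.0/5 -> H3 at depth 5
  ? 35.177.33.225  path d0:-→d1:-→d2:-→d3:-→d4:-→d5:H3→d6:-→d7:-→d8:-→d9:-→d10:-→d11:-→d12:-→d13:-→d14:-→d15:-→d16:H7→d17:H7→d18:H2→d19:-→d20:H5  best=H5
  ? 142.99.243.147  path d0:-→d1:-→d2:-→d3:-→d4:-→d5:-→d6:-→d7:-→d8:-→d9:-→d10:-→d11:-→d12:-→d13:-→d14:-→d15:-→d16:-→d17:-→d18:-→d19:-→d20:H0→d21:-→d22:-→d23:-→d24:-  best=H0
  del 142.99.240.0/20 (clear depth 20)
  add 142.0.0.0/8 -> H2 at depth 8
  ? 35.177.3.2  path d0:-→d1:-→d2:-→d3:-→d4:-→d5:H3→d6:-→d7:-→d8:-→d9:-→d10:-→d11:-→d12:-→d13:-→d14:-→d15:-→d16:H7→d17:H7→d18:H2  best=H2
  add 35.177.40.0/23 -> H0 at depth 23
  ? 35.177.15.175  path d0:-→d1:-→d2:-→d3:-→d4:-→d5:H3→d6:-→d7:-→d8:-→d9:-→d10:-→d11:-→d12:-→d13:-→d14:-→d15:-→d16:H7→d17:H7→d18:H2  best=H2
  add 142.99.240.0/21 -> H1 at depth 21
  ? 142.0.0.7  path d0:-→d1:-→d2:-→d3:-→d4:-→d5:-→d6:-→d7:-→d8:H2→d9:-  best=H2
  ? 35.177.0.3  path d0:-→d1:-→d2:-→d3:-→d4:-→d5:H3→d6:-→d7:-→d8:-→d9:-→d10:-→d11:-→d12:-→d13:-→d14:-→d15:-→d16:H7→d17:H7→d18:H2  best=H2
  add 0.0.0.0/0 -> H5 at depth 0
  add 142.99.240.0/20 -> H1 at depth 20
  ? 35.177.32.53  path d0:H5→d1:-→d2:-→d3:-→d4:-→d5:H3→d6:-→d7:-→d8:-→d9:-→d10:-→d11:-→d12:-→d13:-→d14:-→d15:-→d16:H7→d17:H7→d18:H2→d19:-→d20:H5  best=H5
  add 142.99.243.36/31 -> H2 at depth 31
  del 142.99.240.0/21 (clear depth 21)
  del 142.0.0.0/8 (clear depth 8)
  del 142.99.240.0/20 (clear depth 20)

== LOOKUPS ==
["no-route","H0","H5","H0","H2","H2","H2","H2","H5"]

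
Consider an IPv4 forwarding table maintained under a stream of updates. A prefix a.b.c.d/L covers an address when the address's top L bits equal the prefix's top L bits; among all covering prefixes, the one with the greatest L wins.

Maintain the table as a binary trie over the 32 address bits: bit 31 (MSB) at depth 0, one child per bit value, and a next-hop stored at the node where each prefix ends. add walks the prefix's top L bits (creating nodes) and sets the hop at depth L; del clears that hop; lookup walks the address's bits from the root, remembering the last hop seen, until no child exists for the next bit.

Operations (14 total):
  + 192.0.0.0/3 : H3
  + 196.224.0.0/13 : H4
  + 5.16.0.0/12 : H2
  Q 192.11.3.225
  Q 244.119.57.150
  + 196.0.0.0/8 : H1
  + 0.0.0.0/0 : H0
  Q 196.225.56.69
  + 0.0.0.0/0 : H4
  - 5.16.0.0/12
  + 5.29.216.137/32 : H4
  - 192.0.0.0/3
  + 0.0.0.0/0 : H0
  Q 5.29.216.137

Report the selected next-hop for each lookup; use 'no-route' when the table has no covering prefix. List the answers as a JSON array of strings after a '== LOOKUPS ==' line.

Apply in order:
  add 192.0.0.0/3 -> H3 at depth 3
  add 196.224.0.0/13 -> H4 at depth 13
  add 5.16.0.0/12 -> H2 at depth 12
  ? 192.11.3.225  path d0:-→d1:-→d2:-→d3:H3→d4:-→d5:-  best=H3
  ? 244.119.57.150  path d0:-→d1:-→d2:-  best=no-route
  add 196.0.0.0/8 -> H1 at depth 8
  add 0.0.0.0/0 -> H0 at depth 0
  ? 196.225.56.69  path d0:H0→d1:-→d2:-→d3:H3→d4:-→d5:-→d6:-→d7:-→d8:H1→d9:-→d10:-→d11:-→d12:-→d13:H4  best=H4
  add 0.0.0.0/0 -> H4 at depth 0
  del 5.16.0.0/12 (clear depth 12)
  add 5.29.216.137/32 -> H4 at depth 32
  del 192.0.0.0/3 (clear depth 3)
  add 0.0.0.0/0 -> H0 at depth 0
  ? 5.29.216.137  path d0:H0→d1:-→d2:-→d3:-→d4:-→d5:-→d6:-→d7:-→d8:-→d9:-→d10:-→d11:-→d12:-→d13:-→d14:-→d15:-→d16:-→d17:-→d18:-→d19:-→d20:-→d21:-→d22:-→d23:-→d24:-→d25:-→d26:-→d27:-→d28:-→d29:-→d30:-→d31:-→d32:H4  best=H4

== LOOKUPS ==
["H3","no-route","H4","H4"]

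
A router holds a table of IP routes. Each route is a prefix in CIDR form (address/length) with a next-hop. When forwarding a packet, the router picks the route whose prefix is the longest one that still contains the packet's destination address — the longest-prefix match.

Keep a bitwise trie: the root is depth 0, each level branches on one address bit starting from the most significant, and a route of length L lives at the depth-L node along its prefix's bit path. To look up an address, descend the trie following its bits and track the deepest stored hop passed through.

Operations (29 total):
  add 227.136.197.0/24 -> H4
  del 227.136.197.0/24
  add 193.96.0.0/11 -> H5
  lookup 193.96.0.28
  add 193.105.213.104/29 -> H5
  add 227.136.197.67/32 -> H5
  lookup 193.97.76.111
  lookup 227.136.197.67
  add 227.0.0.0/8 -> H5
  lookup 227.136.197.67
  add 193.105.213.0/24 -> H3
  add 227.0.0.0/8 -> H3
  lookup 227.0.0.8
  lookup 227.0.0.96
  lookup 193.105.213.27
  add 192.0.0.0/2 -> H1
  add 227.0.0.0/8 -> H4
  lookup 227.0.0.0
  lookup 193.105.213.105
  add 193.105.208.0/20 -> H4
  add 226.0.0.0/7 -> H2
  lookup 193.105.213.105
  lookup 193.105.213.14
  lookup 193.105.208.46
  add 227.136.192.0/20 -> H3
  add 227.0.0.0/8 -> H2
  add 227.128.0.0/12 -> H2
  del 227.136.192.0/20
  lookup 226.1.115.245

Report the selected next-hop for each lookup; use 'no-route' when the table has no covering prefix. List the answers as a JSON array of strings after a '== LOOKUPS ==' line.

Apply in order:
  + 227.136.197.0/24 (H4) depth=24
  del 227.136.197.0/24 (clear depth 24)
  + 193.96.0.0/11 (H5) depth=11
  ? 193.96.0.28  path d0:-→d1:-→d2:-→d3:-→d4:-→d5:-→d6:-→d7:-→d8:-→d9:-→d10:-→d11:H5  best=H5
  + 193.105.213.104/29 (H5) depth=29
  + 227.136.197.67/32 (H5) depth=32
  ? 193.97.76.111  path d0:-→d1:-→d2:-→d3:-→d4:-→d5:-→d6:-→d7:-→d8:-→d9:-→d10:-→d11:H5→d12:-  best=H5
  ? 227.136.197.67  path d0:-→d1:-→d2:-→d3:-→d4:-→d5:-→d6:-→d7:-→d8:-→d9:-→d10:-→d11:-→d12:-→d13:-→d14:-→d15:-→d16:-→d17:-→d18:-→d19:-→d20:-→d21:-→d22:-→d23:-→d24:-→d25:-→d26:-→d27:-→d28:-→d29:-→d30:-→d31:-→d32:H5  best=H5
  + 227.0.0.0/8 (H5) depth=8
  ? 227.136.197.67  path d0:-→d1:-→d2:-→d3:-→d4:-→d5:-→d6:-→d7:-→d8:H5→d9:-→d10:-→d11:-→d12:-→d13:-→d14:-→d15:-→d16:-→d17:-→d18:-→d19:-→d20:-→d21:-→d22:-→d23:-→d24:-→d25:-→d26:-→d27:-→d28:-→d29:-→d30:-→d31:-→d32:H5  best=H5
  + 193.105.213.0/24 (H3) depth=24
  + 227.0.0.0/8 (H3) depth=8
  ? 227.0.0.8  path d0:-→d1:-→d2:-→d3:-→d4:-→d5:-→d6:-→d7:-→d8:H3  best=H3
  ? 227.0.0.96  path d0:-→d1:-→d2:-→d3:-→d4:-→d5:-→d6:-→d7:-→d8:H3  best=H3
  ? 193.105.213.27  path d0:-→d1:-→d2:-→d3:-→d4:-→d5:-→d6:-→d7:-→d8:-→d9:-→d10:-→d11:H5→d12:-→d13:-→d14:-→d15:-→d16:-→d17:-→d18:-→d19:-→d20:-→d21:-→d22:-→d23:-→d24:H3→d25:-  best=H3
  + 192.0.0.0/2 (H1) depth=2
  + 227.0.0.0/8 (H4) depth=8
  ? 227.0.0.0  path d0:-→d1:-→d2:H1→d3:-→d4:-→d5:-→d6:-→d7:-→d8:H4  best=H4
  ? 193.105.213.105  path d0:-→d1:-→d2:H1→d3:-→d4:-→d5:-→d6:-→d7:-→d8:-→d9:-→d10:-→d11:H5→d12:-→d13:-→d14:-→d15:-→d16:-→d17:-→d18:-→d19:-→d20:-→d21:-→d22:-→d23:-→d24:H3→d25:-→d26:-→d27:-→d28:-→d29:H5  best=H5
  + 193.105.208.0/20 (H4) depth=20
  + 226.0.0.0/7 (H2) depth=7
  ? 193.105.213.105  path d0:-→d1:-→d2:H1→d3:-→d4:-→d5:-→d6:-→d7:-→d8:-→d9:-→d10:-→d11:H5→d12:-→d13:-→d14:-→d15:-→d16:-→d17:-→d18:-→d19:-→d20:H4→d21:-→d22:-→d23:-→d24:H3→d25:-→d26:-→d27:-→d28:-→d29:H5  best=H5
  ? 193.105.213.14  path d0:-→d1:-→d2:H1→d3:-→d4:-→d5:-→d6:-→d7:-→d8:-→d9:-→d10:-→d11:H5→d12:-→d13:-→d14:-→d15:-→d16:-→d17:-→d18:-→d19:-→d20:H4→d21:-→d22:-→d23:-→d24:H3→d25:-  best=H3
  ? 193.105.208.46  path d0:-→d1:-→d2:H1→d3:-→d4:-→d5:-→d6:-→d7:-→d8:-→d9:-→d10:-→d11:H5→d12:-→d13:-→d14:-→d15:-→d16:-→d17:-→d18:-→d19:-→d20:H4→d21:-  best=H4
  + 227.136.192.0/20 (H3) depth=20
  + 227.0.0.0/8 (H2) depth=8
  + 227.128.0.0/12 (H2) depth=12
  del 227.136.192.0/20 (clear depth 20)
  ? 226.1.115.245  path d0:-→d1:-→d2:H1→d3:-→d4:-→d5:-→d6:-→d7:H2  best=H2

== LOOKUPS ==
["H5","H5","H5","H5","H3","H3","H3","H4","H5","H5","H3","H4","H2"]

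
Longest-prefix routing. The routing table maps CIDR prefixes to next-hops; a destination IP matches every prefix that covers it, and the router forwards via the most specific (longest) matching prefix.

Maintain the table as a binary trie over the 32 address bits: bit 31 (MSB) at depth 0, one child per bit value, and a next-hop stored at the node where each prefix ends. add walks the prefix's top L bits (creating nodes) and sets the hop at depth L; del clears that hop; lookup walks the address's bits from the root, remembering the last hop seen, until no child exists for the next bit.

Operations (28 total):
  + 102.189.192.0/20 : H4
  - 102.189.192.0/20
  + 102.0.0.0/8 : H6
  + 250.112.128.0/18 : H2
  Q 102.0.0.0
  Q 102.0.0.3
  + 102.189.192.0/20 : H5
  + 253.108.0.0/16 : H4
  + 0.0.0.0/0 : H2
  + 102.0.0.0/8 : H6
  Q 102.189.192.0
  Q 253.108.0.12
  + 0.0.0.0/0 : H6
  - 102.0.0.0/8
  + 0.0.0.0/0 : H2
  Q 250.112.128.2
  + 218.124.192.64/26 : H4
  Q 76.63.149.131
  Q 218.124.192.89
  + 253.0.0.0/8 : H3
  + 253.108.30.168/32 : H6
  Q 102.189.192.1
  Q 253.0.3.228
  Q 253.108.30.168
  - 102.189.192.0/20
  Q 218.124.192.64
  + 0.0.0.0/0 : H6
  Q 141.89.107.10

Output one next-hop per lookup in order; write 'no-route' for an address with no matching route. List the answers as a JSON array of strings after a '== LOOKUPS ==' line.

Trace:
  + 102.189.192.0/20 (H4) depth=20
  - 102.189.192.0/20 clear@20
  + 102.0.0.0/8 (H6) depth=8
  + 250.112.128.0/18 (H2) depth=18
  lookup 102.0.0.0: bits 01100110 walk d0:-→d1:-→d2:-→d3:-→d4:-→d5:-→d6:-→d7:-→d8:H6 -> H6
  lookup 102.0.0.3: bits 01100110 walk d0:-→d1:-→d2:-→d3:-→d4:-→d5:-→d6:-→d7:-→d8:H6 -> H6
  + 102.189.192.0/20 (H5) depth=20
  + 253.108.0.0/16 (H4) depth=16
  + 0.0.0.0/0 (H2) depth=0
  + 102.0.0.0/8 (H6) depth=8
  lookup 102.189.192.0: bits 01100110101111011100 walk d0:H2→d1:-→d2:-→d3:-→d4:-→d5:-→d6:-→d7:-→d8:H6→d9:-→d10:-→d11:-→d12:-→d13:-→d14:-→d15:-→d16:-→d17:-→d18:-→d19:-→d20:H5 -> H5
  lookup 253.108.0.12: bits 1111110101101100 walk d0:H2→d1:-→d2:-→d3:-→d4:-→d5:-→d6:-→d7:-→d8:-→d9:-→d10:-→d11:-→d12:-→d13:-→d14:-→d15:-→d16:H4 -> H4
  + 0.0.0.0/0 (H6) depth=0
  - 102.0.0.0/8 clear@8
  + 0.0.0.0/0 (H2) depth=0
  lookup 250.112.128.2: bits 111110100111000010 walk d0:H2→d1:-→d2:-→d3:-→d4:-→d5:-→d6:-→d7:-→d8:-→d9:-→d10:-→d11:-→d12:-→d13:-→d14:-→d15:-→d16:-→d17:-→d18:H2 -> H2
  + 218.124.192.64/26 (H4) depth=26
  lookup 76.63.149.131: bits 01 walk d0:H2→d1:-→d2:- -> H2
  lookup 218.124.192.89: bits 11011010011111001100000001 walk d0:H2→d1:-→d2:-→d3:-→d4:-→d5:-→d6:-→d7:-→d8:-→d9:-→d10:-→d11:-→d12:-→d13:-→d14:-→d15:-→d16:-→d17:-→d18:-→d19:-→d20:-→d21:-→d22:-→d23:-→d24:-→d25:-→d26:H4 -> H4
  + 253.0.0.0/8 (H3) depth=8
  + 253.108.30.168/32 (H6) depth=32
  lookup 102.189.192.1: bits 01100110101111011100 walk d0:H2→d1:-→d2:-→d3:-→d4:-→d5:-→d6:-→d7:-→d8:-→d9:-→d10:-→d11:-→d12:-→d13:-→d14:-→d15:-→d16:-→d17:-→d18:-→d19:-→d20:H5 -> H5
  lookup 253.0.3.228: bits 111111010 walk d0:H2→d1:-→d2:-→d3:-→d4:-→d5:-→d6:-→d7:-→d8:H3→d9:- -> H3
  lookup 253.108.30.168: bits 11111101011011000001111010101000 walk d0:H2→d1:-→d2:-→d3:-→d4:-→d5:-→d6:-→d7:-→d8:H3→d9:-→d10:-→d11:-→d12:-→d13:-→d14:-→d15:-→d16:H4→d17:-→d18:-→d19:-→d20:-→d21:-→d22:-→d23:-→d24:-→d25:-→d26:-→d27:-→d28:-→d29:-→d30:-→d31:-→d32:H6 -> H6
  - 102.189.192.0/20 clear@20
  lookup 218.124.192.64: bits 11011010011111001100000001 walk d0:H2→d1:-→d2:-→d3:-→d4:-→d5:-→d6:-→d7:-→d8:-→d9:-→d10:-→d11:-→d12:-→d13:-→d14:-→d15:-→d16:-→d17:-→d18:-→d19:-→d20:-→d21:-→d22:-→d23:-→d24:-→d25:-→d26:H4 -> H4
  + 0.0.0.0/0 (H6) depth=0
  lookup 141.89.107.10: bits 1 walk d0:H6→d1:- -> H6

== LOOKUPS ==
["H6","H6","H5","H4","H2","H2","H4","H5","H3","H6","H4","H6"]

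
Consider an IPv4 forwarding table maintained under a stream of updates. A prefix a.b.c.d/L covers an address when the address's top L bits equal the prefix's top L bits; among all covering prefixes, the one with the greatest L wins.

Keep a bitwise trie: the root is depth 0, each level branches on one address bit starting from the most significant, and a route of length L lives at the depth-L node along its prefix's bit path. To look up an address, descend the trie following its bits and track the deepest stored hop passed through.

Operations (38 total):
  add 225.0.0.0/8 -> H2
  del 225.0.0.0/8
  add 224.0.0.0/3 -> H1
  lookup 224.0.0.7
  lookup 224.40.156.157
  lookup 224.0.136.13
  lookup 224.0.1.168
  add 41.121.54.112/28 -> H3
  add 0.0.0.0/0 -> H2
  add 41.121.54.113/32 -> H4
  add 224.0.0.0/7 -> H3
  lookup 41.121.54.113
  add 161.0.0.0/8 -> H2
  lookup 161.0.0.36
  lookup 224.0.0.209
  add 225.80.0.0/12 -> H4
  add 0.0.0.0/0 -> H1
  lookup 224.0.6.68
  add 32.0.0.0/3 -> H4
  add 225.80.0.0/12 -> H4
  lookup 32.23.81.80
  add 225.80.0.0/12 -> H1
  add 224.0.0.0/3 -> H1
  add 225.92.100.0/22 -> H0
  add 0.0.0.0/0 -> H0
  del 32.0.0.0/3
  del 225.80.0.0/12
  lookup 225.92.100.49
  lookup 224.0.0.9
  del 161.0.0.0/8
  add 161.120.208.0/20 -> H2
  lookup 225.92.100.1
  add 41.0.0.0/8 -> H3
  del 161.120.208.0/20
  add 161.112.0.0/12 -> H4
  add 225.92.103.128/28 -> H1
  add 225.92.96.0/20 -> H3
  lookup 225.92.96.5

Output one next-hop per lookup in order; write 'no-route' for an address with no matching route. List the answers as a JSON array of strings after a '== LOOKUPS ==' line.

Trace:
  + 225.0.0.0/8 (H2) depth=8
  del 225.0.0.0/8 (clear depth 8)
  + 224.0.0.0/3 (H1) depth=3
  lookup 224.0.0.7: bits 1110000 walk d0:-→d1:-→d2:-→d3:H1→d4:-→d5:-→d6:-→d7:- -> H1
  lookup 224.40.156.157: bits 1110000 walk d0:-→d1:-→d2:-→d3:H1→d4:-→d5:-→d6:-→d7:- -> H1
  lookup 224.0.136.13: bits 1110000 walk d0:-→d1:-→d2:-→d3:H1→d4:-→d5:-→d6:-→d7:- -> H1
  lookup 224.0.1.168: bits 1110000 walk d0:-→d1:-→d2:-→d3:H1→d4:-→d5:-→d6:-→d7:- -> H1
  + 41.121.54.112/28 (H3) depth=28
  + 0.0.0.0/0 (H2) depth=0
  + 41.121.54.113/32 (H4) depth=32
  + 224.0.0.0/7 (H3) depth=7
  lookup 41.121.54.113: bits 00101001011110010011011001110001 walk d0:H2→d1:-→d2:-→d3:-→d4:-→d5:-→d6:-→d7:-→d8:-→d9:-→d10:-→d11:-→d12:-→d13:-→d14:-→d15:-→d16:-→d17:-→d18:-→d19:-→d20:-→d21:-→d22:-→d23:-→d24:-→d25:-→d26:-→d27:-→d28:H3→d29:-→d30:-→d31:-→d32:H4 -> H4
  + 161.0.0.0/8 (H2) depth=8
  lookup 161.0.0.36: bits 10100001 walk d0:H2→d1:-→d2:-→d3:-→d4:-→d5:-→d6:-→d7:-→d8:H2 -> H2
  lookup 224.0.0.209: bits 1110000 walk d0:H2→d1:-→d2:-→d3:H1→d4:-→d5:-→d6:-→d7:H3 -> H3
  + 225.80.0.0/12 (H4) depth=12
  + 0.0.0.0/0 (H1) depth=0
  lookup 224.0.6.68: bits 1110000 walk d0:H1→d1:-→d2:-→d3:H1→d4:-→d5:-→d6:-→d7:H3 -> H3
  + 32.0.0.0/3 (H4) depth=3
  + 225.80.0.0/12 (H4) depth=12
  lookup 32.23.81.80: bits 0010 walk d0:H1→d1:-→d2:-→d3:H4→d4:- -> H4
  + 225.80.0.0/12 (H1) depth=12
  + 224.0.0.0/3 (H1) depth=3
  + 225.92.100.0/22 (H0) depth=22
  + 0.0.0.0/0 (H0) depth=0
  del 32.0.0.0/3 (clear depth 3)
  del 225.80.0.0/12 (clear depth 12)
  lookup 225.92.100.49: bits 1110000101011100011001 walk d0:H0→d1:-→d2:-→d3:H1→d4:-→d5:-→d6:-→d7:H3→d8:-→d9:-→d10:-→d11:-→d12:-→d13:-→d14:-→d15:-→d16:-→d17:-→d18:-→d19:-→d20:-→d21:-→d22:H0 -> H0
  lookup 224.0.0.9: bits 1110000 walk d0:H0→d1:-→d2:-→d3:H1→d4:-→d5:-→d6:-→d7:H3 -> H3
  del 161.0.0.0/8 (clear depth 8)
  + 161.120.208.0/20 (H2) depth=20
  lookup 225.92.100.1: bits 1110000101011100011001 walk d0:H0→d1:-→d2:-→d3:H1→d4:-→d5:-→d6:-→d7:H3→d8:-→d9:-→d10:-→d11:-→d12:-→d13:-→d14:-→d15:-→d16:-→d17:-→d18:-→d19:-→d20:-→d21:-→d22:H0 -> H0
  + 41.0.0.0/8 (H3) depth=8
  del 161.120.208.0/20 (clear depth 20)
  + 161.112.0.0/12 (H4) depth=12
  + 225.92.103.128/28 (H1) depth=28
  + 225.92.96.0/20 (H3) depth=20
  lookup 225.92.96.5: bits 111000010101110001100 walk d0:H0→d1:-→d2:-→d3:H1→d4:-→d5:-→d6:-→d7:H3→d8:-→d9:-→d10:-→d11:-→d12:-→d13:-→d14:-→d15:-→d16:-→d17:-→d18:-→d19:-→d20:H3→d21:- -> H3

== LOOKUPS ==
["H1","H1","H1","H1","H4","H2","H3","H3","H4","H0","H3","H0","H3"]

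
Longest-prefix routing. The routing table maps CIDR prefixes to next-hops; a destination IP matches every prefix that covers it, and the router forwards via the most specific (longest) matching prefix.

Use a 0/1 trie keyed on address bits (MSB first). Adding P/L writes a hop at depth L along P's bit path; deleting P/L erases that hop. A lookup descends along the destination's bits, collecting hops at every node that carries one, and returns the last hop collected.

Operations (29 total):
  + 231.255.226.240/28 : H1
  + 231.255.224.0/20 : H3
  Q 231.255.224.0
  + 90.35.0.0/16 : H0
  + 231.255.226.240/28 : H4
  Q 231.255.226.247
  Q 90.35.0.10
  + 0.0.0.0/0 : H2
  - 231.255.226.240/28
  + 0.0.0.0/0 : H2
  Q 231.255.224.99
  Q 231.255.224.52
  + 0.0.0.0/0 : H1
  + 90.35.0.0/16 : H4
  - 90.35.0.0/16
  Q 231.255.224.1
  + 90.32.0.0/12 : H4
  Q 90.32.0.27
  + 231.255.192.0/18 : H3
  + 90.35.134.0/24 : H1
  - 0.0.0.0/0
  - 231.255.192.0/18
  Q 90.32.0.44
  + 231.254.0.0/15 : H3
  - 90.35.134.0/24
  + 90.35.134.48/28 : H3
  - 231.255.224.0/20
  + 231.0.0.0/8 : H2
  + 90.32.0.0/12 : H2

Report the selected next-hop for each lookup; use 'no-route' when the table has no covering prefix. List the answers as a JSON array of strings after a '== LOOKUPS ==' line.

Trace:
  + 231.255.226.240/28 (H1) depth=28
  + 231.255.224.0/20 (H3) depth=20
  ? 231.255.224.0  path d0:-→d1:-→d2:-→d3:-→d4:-→d5:-→d6:-→d7:-→d8:-→d9:-→d10:-→d11:-→d12:-→d13:-→d14:-→d15:-→d16:-→d17:-→d18:-→d19:-→d20:H3→d21:-→d22:-  best=H3
  + 90.35.0.0/16 (H0) depth=16
  + 231.255.226.240/28 (H4) depth=28
  ? 231.255.226.247  path d0:-→d1:-→d2:-→d3:-→d4:-→d5:-→d6:-→d7:-→d8:-→d9:-→d10:-→d11:-→d12:-→d13:-→d14:-→d15:-→d16:-→d17:-→d18:-→d19:-→d20:H3→d21:-→d22:-→d23:-→d24:-→d25:-→d26:-→d27:-→d28:H4  best=H4
  ? 90.35.0.10  path d0:-→d1:-→d2:-→d3:-→d4:-→d5:-→d6:-→d7:-→d8:-→d9:-→d10:-→d11:-→d12:-→d13:-→d14:-→d15:-→d16:H0  best=H0
  + 0.0.0.0/0 (H2) depth=0
  - 231.255.226.240/28 clear@28
  + 0.0.0.0/0 (H2) depth=0
  ? 231.255.224.99  path d0:H2→d1:-→d2:-→d3:-→d4:-→d5:-→d6:-→d7:-→d8:-→d9:-→d10:-→d11:-→d12:-→d13:-→d14:-→d15:-→d16:-→d17:-→d18:-→d19:-→d20:H3→d21:-→d22:-  best=H3
  ? 231.255.224.52  path d0:H2→d1:-→d2:-→d3:-→d4:-→d5:-→d6:-→d7:-→d8:-→d9:-→d10:-→d11:-→d12:-→d13:-→d14:-→d15:-→d16:-→d17:-→d18:-→d19:-→d20:H3→d21:-→d22:-  best=H3
  + 0.0.0.0/0 (H1) depth=0
  + 90.35.0.0/16 (H4) depth=16
  - 90.35.0.0/16 clear@16
  ? 231.255.224.1  path d0:H1→d1:-→d2:-→d3:-→d4:-→d5:-→d6:-→d7:-→d8:-→d9:-→d10:-→d11:-→d12:-→d13:-→d14:-→d15:-→d16:-→d17:-→d18:-→d19:-→d20:H3→d21:-→d22:-  best=H3
  + 90.32.0.0/12 (H4) depth=12
  ? 90.32.0.27  path d0:H1→d1:-→d2:-→d3:-→d4:-→d5:-→d6:-→d7:-→d8:-→d9:-→d10:-→d11:-→d12:H4→d13:-→d14:-  best=H4
  + 231.255.192.0/18 (H3) depth=18
  + 90.35.134.0/24 (H1) depth=24
  - 0.0.0.0/0 clear@0
  - 231.255.192.0/18 clear@18
  ? 90.32.0.44  path d0:-→d1:-→d2:-→d3:-→d4:-→d5:-→d6:-→d7:-→d8:-→d9:-→d10:-→d11:-→d12:H4→d13:-→d14:-  best=H4
  + 231.254.0.0/15 (H3) depth=15
  - 90.35.134.0/24 clear@24
  + 90.35.134.48/28 (H3) depth=28
  - 231.255.224.0/20 clear@20
  + 231.0.0.0/8 (H2) depth=8
  + 90.32.0.0/12 (H2) depth=12

== LOOKUPS ==
["H3","H4","H0","H3","H3","H3","H4","H4"]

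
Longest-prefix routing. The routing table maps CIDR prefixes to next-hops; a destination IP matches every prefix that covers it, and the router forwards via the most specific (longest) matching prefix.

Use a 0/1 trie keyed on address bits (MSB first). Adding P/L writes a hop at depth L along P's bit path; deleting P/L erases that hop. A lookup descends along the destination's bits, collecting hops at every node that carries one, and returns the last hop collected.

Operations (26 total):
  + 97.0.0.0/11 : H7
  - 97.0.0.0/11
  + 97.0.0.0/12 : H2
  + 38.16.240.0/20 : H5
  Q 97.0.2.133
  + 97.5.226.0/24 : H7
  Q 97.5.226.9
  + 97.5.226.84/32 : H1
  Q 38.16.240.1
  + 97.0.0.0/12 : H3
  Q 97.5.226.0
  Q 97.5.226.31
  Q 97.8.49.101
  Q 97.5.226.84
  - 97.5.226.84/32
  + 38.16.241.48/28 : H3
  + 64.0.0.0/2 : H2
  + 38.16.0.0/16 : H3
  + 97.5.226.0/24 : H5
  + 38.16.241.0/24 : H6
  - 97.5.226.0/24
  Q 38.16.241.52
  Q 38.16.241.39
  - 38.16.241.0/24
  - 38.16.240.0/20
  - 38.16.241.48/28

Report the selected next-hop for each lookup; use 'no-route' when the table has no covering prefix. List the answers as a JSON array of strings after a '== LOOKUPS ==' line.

Process each operation:
  + 97.0.0.0/11 (H7) depth=11
  del 97.0.0.0/11 (clear depth 11)
  + 97.0.0.0/12 (H2) depth=12
  + 38.16.240.0/20 (H5) depth=20
  Q 97.0.2.133: descend 011000010000 ; hops seen [H2] ; pick H2
  + 97.5.226.0/24 (H7) depth=24
  Q 97.5.226.9: descend 011000010000010111100010 ; hops seen [H2,H7] ; pick H7
  + 97.5.226.84/32 (H1) depth=32
  Q 38.16.240.1: descend 00100110000100001111 ; hops seen [H5] ; pick H5
  + 97.0.0.0/12 (H3) depth=12
  Q 97.5.226.0: descend 0110000100000101111000100 ; hops seen [H3,H7] ; pick H7
  Q 97.5.226.31: descend 0110000100000101111000100 ; hops seen [H3,H7] ; pick H7
  Q 97.8.49.101: descend 011000010000 ; hops seen [H3] ; pick H3
  Q 97.5.226.84: descend 01100001000001011110001001010100 ; hops seen [H3,H7,H1] ; pick H1
  del 97.5.226.84/32 (clear depth 32)
  + 38.16.241.48/28 (H3) depth=28
  + 64.0.0.0/2 (H2) depth=2
  + 38.16.0.0/16 (H3) depth=16
  + 97.5.226.0/24 (H5) depth=24
  + 38.16.241.0/24 (H6) depth=24
  del 97.5.226.0/24 (clear depth 24)
  Q 38.16.241.52: descend 0010011000010000111100010011 ; hops seen [H3,H5,H6,H3] ; pick H3
  Q 38.16.241.39: descend 001001100001000011110001001 ; hops seen [H3,H5,H6] ; pick H6
  del 38.16.241.0/24 (clear depth 24)
  del 38.16.240.0/20 (clear depth 20)
  del 38.16.241.48/28 (clear depth 28)

== LOOKUPS ==
["H2","H7","H5","H7","H7","H3","H1","H3","H6"]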